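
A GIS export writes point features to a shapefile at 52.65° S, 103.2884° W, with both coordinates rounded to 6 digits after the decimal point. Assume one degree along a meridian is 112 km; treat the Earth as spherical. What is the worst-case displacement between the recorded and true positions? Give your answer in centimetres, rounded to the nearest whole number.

7 centimetres

Rounding to 6 decimal places leaves each coordinate within ±5e-07° of the true value.
North–south component: 5e-07° × 112000 = 0.056 m.
Longitude error → 5e-07 × 112000 × cos 52.65° = 5e-07 × 112000 × 0.6067 ≈ 0.0339742 m.
Worst case both components are at the extreme and orthogonal: √(0.056² + 0.0339742²) ≈ 0.0655 m.
That is 0.0655 m = 6.55 cm.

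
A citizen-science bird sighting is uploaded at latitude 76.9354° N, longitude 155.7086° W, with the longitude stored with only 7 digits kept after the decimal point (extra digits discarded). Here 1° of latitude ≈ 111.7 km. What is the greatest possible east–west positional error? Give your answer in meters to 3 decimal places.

0.003 meters

Truncating at 7 decimal places can drop up to a full unit in the last place, so the longitude may be off by as much as 1e-07°.
One degree of longitude at 76.9354° is 111700 × cos 76.9354° ≈ 111700 × 0.2260 = 25249.7 m.
So at most 1e-07° × 25249.7 ≈ 0.00252497 m east–west.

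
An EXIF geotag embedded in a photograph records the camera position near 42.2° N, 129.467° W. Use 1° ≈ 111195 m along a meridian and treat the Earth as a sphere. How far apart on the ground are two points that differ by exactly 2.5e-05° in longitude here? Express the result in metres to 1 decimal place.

2.5e-05° of longitude at 42.2° is 2.5e-05 × 111195 × cos 42.2° ≈ 2.5e-05 × 82373.8 = 2.05934 m.

2.1 metres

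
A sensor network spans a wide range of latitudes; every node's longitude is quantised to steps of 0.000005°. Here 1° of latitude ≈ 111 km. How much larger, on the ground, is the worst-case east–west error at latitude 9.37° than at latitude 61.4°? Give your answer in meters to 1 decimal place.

0.1 meters

With a 0.000005° grid the true value lies within half a step, ±0.000005°/2 = ±2.5e-06°, of the stored one.
At 9.37°: 2.5e-06° × 111000 × cos 9.37° = 2.5e-06 × 111000 × 0.9867 ≈ 0.2738 m.
At 61.4°: 2.5e-06° × 111000 × cos 61.4° = 2.5e-06 × 111000 × 0.4787 ≈ 0.13284 m.
Difference: 0.2738 − 0.13284 = 0.14096 m.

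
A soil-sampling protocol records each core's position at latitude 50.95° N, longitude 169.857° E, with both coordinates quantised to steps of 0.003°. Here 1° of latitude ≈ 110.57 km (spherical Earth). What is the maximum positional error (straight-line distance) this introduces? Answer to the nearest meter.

With a 0.003° grid the true value lies within half a step, ±0.003°/2 = ±0.0015°, of the stored one.
N–S: 0.0015° × 110570 m/° = 165.855 m.
E–W at 50.95°: 0.0015° × 110570 × cos 50.95° = 0.0015 × 110570 × 0.6300 ≈ 104.488 m.
Combining orthogonally: (165.855² + 104.488²)^½ ≈ 196.025 m.

196 meters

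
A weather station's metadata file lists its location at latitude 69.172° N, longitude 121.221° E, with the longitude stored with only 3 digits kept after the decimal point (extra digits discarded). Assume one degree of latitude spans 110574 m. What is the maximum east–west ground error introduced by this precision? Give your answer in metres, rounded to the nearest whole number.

Truncating at 3 decimal places can drop up to a full unit in the last place, so the longitude may be off by as much as 0.001°.
At latitude 69.172° a degree of longitude spans 110574 m × cos 69.172° = 110574 × 0.3556 ≈ 39316.1 m.
So at most 0.001° × 39316.1 ≈ 39.3161 m east–west.

39 metres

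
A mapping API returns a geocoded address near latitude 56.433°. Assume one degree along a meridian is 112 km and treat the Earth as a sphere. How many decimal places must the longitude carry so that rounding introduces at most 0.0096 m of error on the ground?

7

At 56.433° one degree of longitude covers 112000 × cos 56.433° ≈ 112000 × 0.5529 ≈ 61926.1 m.
With N decimal places the half-ulp bound is 0.5·10⁻ᴺ°, or 0.5·10⁻ᴺ × 61926.1 m on the ground.
Need 0.5 × 61926.1 × 10⁻ᴺ ≤ 0.0096 → 10⁻ᴺ ≤ 3.100e-07, so N ≥ 6.51.
At 6 places the error can reach 0.031 m, but 7 places keeps it to 0.0031 m.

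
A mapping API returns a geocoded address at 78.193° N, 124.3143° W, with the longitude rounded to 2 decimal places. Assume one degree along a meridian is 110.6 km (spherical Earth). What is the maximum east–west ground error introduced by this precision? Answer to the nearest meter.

113 meters

Rounding to 2 decimal places leaves the longitude within ±0.005° of the true value.
One degree of longitude at 78.193° is 110600 × cos 78.193° ≈ 110600 × 0.2046 = 22630.5 m.
Maximum E–W displacement: 0.005 × 22630.5 = 113.152 m.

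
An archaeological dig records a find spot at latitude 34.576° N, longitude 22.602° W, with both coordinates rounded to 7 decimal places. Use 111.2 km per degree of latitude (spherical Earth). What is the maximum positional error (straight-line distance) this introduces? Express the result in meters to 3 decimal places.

Rounding to 7 decimal places leaves each coordinate within ±5e-08° of the true value.
N–S: 5e-08° × 111200 m/° = 0.00556 m.
E–W at 34.576°: 5e-08° × 111200 × cos 34.576° = 5e-08 × 111200 × 0.8234 ≈ 0.00457796 m.
The two errors are perpendicular, so the maximum displacement is √(0.00556² + 0.00457796²) ≈ 0.00720217 m.

0.007 meters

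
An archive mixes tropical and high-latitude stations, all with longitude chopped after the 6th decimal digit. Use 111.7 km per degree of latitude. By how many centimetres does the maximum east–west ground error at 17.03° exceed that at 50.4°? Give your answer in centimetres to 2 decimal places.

Truncating at 6 decimal places can drop up to a full unit in the last place, so the longitude may be off by as much as 1e-06°.
At 17.03°: 1e-06° × 111700 × cos 17.03° = 1e-06 × 111700 × 0.9562 ≈ 0.1068 m.
Error at 50.4° = 1e-06° × 111700 × cos 50.4° ≈ 0.1117 × 0.6374 = 0.0712 m.
Difference: 0.1068 − 0.0712 = 0.035602 m.
That is 0.0356019 m = 3.5602 cm.

3.56 centimetres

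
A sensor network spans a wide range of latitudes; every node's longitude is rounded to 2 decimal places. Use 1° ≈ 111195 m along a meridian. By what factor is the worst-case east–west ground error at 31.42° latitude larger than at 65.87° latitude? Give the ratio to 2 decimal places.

2.09

Rounding to 2 decimal places leaves the longitude within ±0.005° of the true value.
Error at 31.42° = 0.005° × 111195 × cos 31.42° ≈ 555.98 × 0.8534 = 474.45 m.
Error at 65.87° = 0.005° × 111195 × cos 65.87° ≈ 555.98 × 0.4088 = 227.29 m.
The ratio reduces to cos 31.42° / cos 65.87° = 0.8534/0.4088 ≈ 2.0875.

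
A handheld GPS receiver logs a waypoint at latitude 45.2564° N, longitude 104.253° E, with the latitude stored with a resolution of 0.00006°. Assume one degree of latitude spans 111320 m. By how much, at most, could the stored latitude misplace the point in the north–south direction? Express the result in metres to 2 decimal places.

3.34 metres

With a 0.00006° grid the true value lies within half a step, ±0.00006°/2 = ±3e-05°, of the stored one.
So the N–S error is at most 3e-05 × 111320 = 3.3396 m.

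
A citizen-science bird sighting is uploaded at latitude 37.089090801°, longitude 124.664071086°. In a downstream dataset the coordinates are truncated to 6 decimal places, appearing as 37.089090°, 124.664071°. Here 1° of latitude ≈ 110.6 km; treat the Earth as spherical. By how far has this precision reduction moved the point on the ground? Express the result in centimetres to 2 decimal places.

8.89 centimetres

Δlat = 37.089090801 − 37.089090 = +0.000000801°; Δlon = 124.664071086 − 124.664071 = +0.000000086°.
N–S: 0.000000801° × 110600 m/° = 0.0885906 m.
East–west at this latitude: 0.000000086° × 110600 × cos 37.0891° ≈ 0.000000086 × 88225.5 = 0.00758739 m.
Distance: √(0.0885906² + 0.00758739²) ≈ 0.0889149 m.
That is 0.0889149 m = 8.8915 cm.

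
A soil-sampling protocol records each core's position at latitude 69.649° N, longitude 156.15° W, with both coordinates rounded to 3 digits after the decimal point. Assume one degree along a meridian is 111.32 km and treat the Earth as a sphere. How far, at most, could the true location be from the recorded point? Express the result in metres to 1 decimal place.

58.9 metres

Rounding to 3 decimal places leaves each coordinate within ±0.0005° of the true value.
Latitude error → 0.0005 × 111320 = 55.66 m along the meridian.
E–W at 69.649°: 0.0005° × 111320 × cos 69.649° = 0.0005 × 111320 × 0.3478 ≈ 19.3569 m.
The two errors are perpendicular, so the maximum displacement is √(55.66² + 19.3569²) ≈ 58.9298 m.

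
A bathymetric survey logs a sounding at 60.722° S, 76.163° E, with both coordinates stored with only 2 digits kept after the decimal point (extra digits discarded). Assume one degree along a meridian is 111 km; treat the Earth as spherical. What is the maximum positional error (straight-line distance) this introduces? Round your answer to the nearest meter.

Truncating at 2 decimal places can drop up to a full unit in the last place, so each coordinate may be off by as much as 0.01°.
North–south component: 0.01° × 111000 = 1110 m.
East–west component at 60.722°: 0.01° × 111000 × cos 60.722° ≈ 0.01 × 54284.3 ≈ 542.843 m.
The two errors are perpendicular, so the maximum displacement is √(1110² + 542.843²) ≈ 1235.63 m.

1236 meters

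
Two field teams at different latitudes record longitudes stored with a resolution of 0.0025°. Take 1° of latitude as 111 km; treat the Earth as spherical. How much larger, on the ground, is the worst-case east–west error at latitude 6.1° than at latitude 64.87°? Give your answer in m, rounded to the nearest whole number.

With a 0.0025° grid the true value lies within half a step, ±0.0025°/2 = ±0.00125°, of the stored one.
At 6.1°: 0.00125° × 111000 × cos 6.1° = 0.00125 × 111000 × 0.9943 ≈ 137.96 m.
Error at 64.87° = 0.00125° × 111000 × cos 64.87° ≈ 138.75 × 0.4247 = 58.923 m.
So the lower-latitude error exceeds the higher by 137.96 − 58.923 = 79.041 m.

79 m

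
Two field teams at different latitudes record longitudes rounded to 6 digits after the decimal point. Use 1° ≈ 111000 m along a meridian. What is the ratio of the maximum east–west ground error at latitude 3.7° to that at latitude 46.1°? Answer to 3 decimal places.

Rounding to 6 decimal places leaves the longitude within ±5e-07° of the true value.
At 3.7°: 5e-07° × 111000 × cos 3.7° = 5e-07 × 111000 × 0.9979 ≈ 0.055384 m.
At 46.1°: 5e-07° × 111000 × cos 46.1° = 5e-07 × 111000 × 0.6934 ≈ 0.038484 m.
The ratio reduces to cos 3.7° / cos 46.1° = 0.9979/0.6934 ≈ 1.4392.

1.439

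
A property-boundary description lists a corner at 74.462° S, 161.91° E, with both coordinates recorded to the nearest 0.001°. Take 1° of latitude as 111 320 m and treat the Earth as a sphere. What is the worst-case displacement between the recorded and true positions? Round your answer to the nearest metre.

58 metres

Rounding to 3 decimal places leaves each coordinate within ±0.0005° of the true value.
N–S: 0.0005° × 111320 m/° = 55.66 m.
E–W at 74.462°: 0.0005° × 111320 × cos 74.462° = 0.0005 × 111320 × 0.2679 ≈ 14.9101 m.
The two errors are perpendicular, so the maximum displacement is √(55.66² + 14.9101²) ≈ 57.6224 m.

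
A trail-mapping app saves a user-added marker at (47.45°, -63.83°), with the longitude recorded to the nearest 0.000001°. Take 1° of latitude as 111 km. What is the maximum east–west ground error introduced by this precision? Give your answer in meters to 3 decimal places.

Rounding to 6 decimal places leaves the longitude within ±5e-07° of the true value.
At latitude 47.45° a degree of longitude spans 111000 m × cos 47.45° = 111000 × 0.6762 ≈ 75061.9 m.
Maximum E–W displacement: 5e-07 × 75061.9 = 0.037531 m.

0.038 meters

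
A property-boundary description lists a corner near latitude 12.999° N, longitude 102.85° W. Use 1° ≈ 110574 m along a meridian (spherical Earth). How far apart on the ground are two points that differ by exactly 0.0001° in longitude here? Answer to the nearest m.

One degree of longitude here spans 110574 × cos 12.999° = 110574 × 0.9744 ≈ 107740 m; 0.0001° of that is 10.774 m.

11 m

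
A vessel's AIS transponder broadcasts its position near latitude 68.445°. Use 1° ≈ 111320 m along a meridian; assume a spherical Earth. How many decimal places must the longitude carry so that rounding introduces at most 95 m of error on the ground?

3 decimal places

At 68.445° one degree of longitude covers 111320 × cos 68.445° ≈ 111320 × 0.3674 ≈ 40898.3 m.
Rounding to N decimal places gives at most 0.5 × 10⁻ᴺ degrees of error, i.e. 0.5 × 10⁻ᴺ × 40898.3 m.
Setting 20449.2 × 10⁻ᴺ ≤ 95 gives 10ᴺ ≥ 215.3, i.e. N ≥ 2.33.
N = 2 would give 204 m (too coarse); N = 3 gives 20.4 m ≤ 95 m.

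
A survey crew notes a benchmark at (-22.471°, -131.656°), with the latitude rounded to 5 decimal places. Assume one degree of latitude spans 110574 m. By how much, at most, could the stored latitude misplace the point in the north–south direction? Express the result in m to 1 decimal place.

Rounding to 5 decimal places leaves the latitude within ±5e-06° of the true value.
North–south distance: 5e-06° × 110574 m/° = 0.55287 m.

0.6 m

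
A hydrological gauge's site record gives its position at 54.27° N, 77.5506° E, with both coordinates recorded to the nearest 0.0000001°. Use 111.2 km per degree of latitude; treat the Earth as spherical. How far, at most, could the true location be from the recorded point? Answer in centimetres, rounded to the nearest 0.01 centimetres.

Rounding to 7 decimal places leaves each coordinate within ±5e-08° of the true value.
North–south component: 5e-08° × 111200 = 0.00556 m.
E–W at 54.27°: 5e-08° × 111200 × cos 54.27° = 5e-08 × 111200 × 0.5840 ≈ 0.00324685 m.
The two errors are perpendicular, so the maximum displacement is √(0.00556² + 0.00324685²) ≈ 0.00643861 m.
That is 0.00643861 m = 0.64386 cm.

0.64 centimetres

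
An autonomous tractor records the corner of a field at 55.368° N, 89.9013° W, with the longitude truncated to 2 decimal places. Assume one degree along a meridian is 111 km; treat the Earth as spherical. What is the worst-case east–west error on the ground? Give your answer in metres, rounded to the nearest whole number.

631 metres

Truncating at 2 decimal places can drop up to a full unit in the last place, so the longitude may be off by as much as 0.01°.
One degree of longitude at 55.368° is 111000 × cos 55.368° ≈ 111000 × 0.5683 = 63081.7 m.
Maximum E–W displacement: 0.01 × 63081.7 = 630.817 m.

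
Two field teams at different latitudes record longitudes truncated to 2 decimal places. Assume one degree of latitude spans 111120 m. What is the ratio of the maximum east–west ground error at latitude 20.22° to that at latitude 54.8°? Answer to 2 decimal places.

Truncating at 2 decimal places can drop up to a full unit in the last place, so the longitude may be off by as much as 0.01°.
Error at 20.22° = 0.01° × 111120 × cos 20.22° ≈ 1111.2 × 0.9384 = 1042.7 m.
Error at 54.8° = 0.01° × 111120 × cos 54.8° ≈ 1111.2 × 0.5764 = 640.53 m.
The ratio reduces to cos 20.22° / cos 54.8° = 0.9384/0.5764 ≈ 1.6279.

1.63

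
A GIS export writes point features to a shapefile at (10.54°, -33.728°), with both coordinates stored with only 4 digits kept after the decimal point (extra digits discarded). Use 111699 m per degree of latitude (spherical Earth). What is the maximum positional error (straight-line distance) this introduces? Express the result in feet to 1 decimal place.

51.4 feet

Truncating at 4 decimal places can drop up to a full unit in the last place, so each coordinate may be off by as much as 0.0001°.
North–south component: 0.0001° × 111699 = 11.1699 m.
E–W at 10.54°: 0.0001° × 111699 × cos 10.54° = 0.0001 × 111699 × 0.9831 ≈ 10.9814 m.
Worst case both components are at the extreme and orthogonal: √(11.1699² + 10.9814²) ≈ 15.6639 m.
Converting: 15.6639 m × 3.2808 ft/m ≈ 51.391 ft.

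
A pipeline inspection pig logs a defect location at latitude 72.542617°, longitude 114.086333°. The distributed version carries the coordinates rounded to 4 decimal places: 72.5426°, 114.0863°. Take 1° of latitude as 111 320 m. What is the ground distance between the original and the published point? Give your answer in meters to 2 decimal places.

2.19 meters

Δlat = 72.542617 − 72.5426 = +0.000017°; Δlon = 114.086333 − 114.0863 = +0.000033°.
N–S: 0.000017° × 111320 m/° = 1.89244 m.
East–west at this latitude: 0.000033° × 111320 × cos 72.5426° ≈ 0.000033 × 33395.6 = 1.10206 m.
Combined displacement = (1.89244² + 1.10206²)^½ ≈ 2.18994 m.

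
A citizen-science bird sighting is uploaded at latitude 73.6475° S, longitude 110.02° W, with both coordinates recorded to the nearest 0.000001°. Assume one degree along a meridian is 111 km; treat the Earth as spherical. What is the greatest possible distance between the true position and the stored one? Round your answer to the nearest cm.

6 cm

Rounding to 6 decimal places leaves each coordinate within ±5e-07° of the true value.
North–south component: 5e-07° × 111000 = 0.0555 m.
E–W at 73.6475°: 5e-07° × 111000 × cos 73.6475° = 5e-07 × 111000 × 0.2815 ≈ 0.0156258 m.
Combining orthogonally: (0.0555² + 0.0156258²)^½ ≈ 0.0576577 m.
That is 0.0576577 m = 5.7658 cm.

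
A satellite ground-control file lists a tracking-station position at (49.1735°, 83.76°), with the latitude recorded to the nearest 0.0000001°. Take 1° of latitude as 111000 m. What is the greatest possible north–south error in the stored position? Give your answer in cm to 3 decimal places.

0.555 cm

Rounding to 7 decimal places leaves the latitude within ±5e-08° of the true value.
Along the meridian that is 5e-08° × 111000 m/° = 0.00555 m.
That is 0.00555 m = 0.555 cm.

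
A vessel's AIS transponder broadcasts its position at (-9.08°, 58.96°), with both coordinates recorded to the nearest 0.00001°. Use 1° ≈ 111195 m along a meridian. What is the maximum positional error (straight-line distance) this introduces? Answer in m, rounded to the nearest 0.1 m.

Rounding to 5 decimal places leaves each coordinate within ±5e-06° of the true value.
N–S: 5e-06° × 111195 m/° = 0.555975 m.
E–W at 9.08°: 5e-06° × 111195 × cos 9.08° = 5e-06 × 111195 × 0.9875 ≈ 0.549008 m.
Worst case both components are at the extreme and orthogonal: √(0.555975² + 0.549008²) ≈ 0.781357 m.

0.8 m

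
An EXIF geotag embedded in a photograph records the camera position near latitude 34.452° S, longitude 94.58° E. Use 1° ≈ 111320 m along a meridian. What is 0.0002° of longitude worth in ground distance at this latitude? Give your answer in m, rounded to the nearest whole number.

One degree of longitude here spans 111320 × cos 34.452° = 111320 × 0.8246 ≈ 91794.5 m; 0.0002° of that is 18.3589 m.

18 m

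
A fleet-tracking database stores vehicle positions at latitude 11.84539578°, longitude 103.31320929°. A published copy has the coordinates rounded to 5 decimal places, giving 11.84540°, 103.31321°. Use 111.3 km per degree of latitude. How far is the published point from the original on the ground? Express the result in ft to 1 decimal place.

1.6 ft

The latitude changed by -0.00000422° and the longitude by -0.00000071°.
North–south shift: -0.00000422 × 111300 = -0.469686 m.
East–west at this latitude: -0.00000071° × 111300 × cos 11.8454° ≈ -0.00000071 × 108930 = -0.0773402 m.
Hypotenuse of the two orthogonal shifts: √(0.469686² + 0.0773402²) = 0.476011 m.
In feet: 0.476011 m ÷ 0.3048 ≈ 1.5617 ft.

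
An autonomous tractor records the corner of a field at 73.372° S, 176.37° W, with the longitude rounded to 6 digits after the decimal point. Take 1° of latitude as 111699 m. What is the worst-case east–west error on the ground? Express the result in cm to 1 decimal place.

Rounding to 6 decimal places leaves the longitude within ±5e-07° of the true value.
At latitude 73.372° a degree of longitude spans 111699 m × cos 73.372° = 111699 × 0.2862 ≈ 31963.4 m.
So at most 5e-07° × 31963.4 ≈ 0.0159817 m east–west.
That is 0.0159817 m = 1.5982 cm.

1.6 cm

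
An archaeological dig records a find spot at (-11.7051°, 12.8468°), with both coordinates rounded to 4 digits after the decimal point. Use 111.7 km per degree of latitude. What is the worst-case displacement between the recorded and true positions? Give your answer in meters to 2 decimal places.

Rounding to 4 decimal places leaves each coordinate within ±5e-05° of the true value.
North–south component: 5e-05° × 111700 = 5.585 m.
E–W at 11.7051°: 5e-05° × 111700 × cos 11.7051° = 5e-05 × 111700 × 0.9792 ≈ 5.46886 m.
Worst case both components are at the extreme and orthogonal: √(5.585² + 5.46886²) ≈ 7.81669 m.

7.82 meters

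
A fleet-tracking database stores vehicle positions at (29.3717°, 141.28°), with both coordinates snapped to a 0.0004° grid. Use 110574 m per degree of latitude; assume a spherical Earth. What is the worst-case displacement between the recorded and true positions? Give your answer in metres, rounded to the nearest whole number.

29 metres

With a 0.0004° grid the true value lies within half a step, ±0.0004°/2 = ±0.0002°, of the stored one.
N–S: 0.0002° × 110574 m/° = 22.1148 m.
East–west component at 29.3717°: 0.0002° × 110574 × cos 29.3717° ≈ 0.0002 × 96360.4 ≈ 19.2721 m.
Combining orthogonally: (22.1148² + 19.2721²)^½ ≈ 29.3339 m.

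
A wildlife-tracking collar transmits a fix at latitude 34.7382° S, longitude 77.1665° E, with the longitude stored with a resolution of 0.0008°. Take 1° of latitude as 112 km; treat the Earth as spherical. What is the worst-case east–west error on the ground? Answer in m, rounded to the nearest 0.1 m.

With a 0.0008° grid the true value lies within half a step, ±0.0008°/2 = ±0.0004°, of the stored one.
Parallels shrink by cos φ, so at 34.7382° a degree of longitude is 112000 × 0.8218 ≈ 92037.6 m.
Maximum E–W displacement: 0.0004 × 92037.6 = 36.815 m.

36.8 m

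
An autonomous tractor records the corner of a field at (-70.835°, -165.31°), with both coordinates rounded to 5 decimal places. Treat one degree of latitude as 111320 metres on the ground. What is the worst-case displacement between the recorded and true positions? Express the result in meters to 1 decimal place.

0.6 meters

Rounding to 5 decimal places leaves each coordinate within ±5e-06° of the true value.
Latitude error → 5e-06 × 111320 = 0.5566 m along the meridian.
E–W at 70.835°: 5e-06° × 111320 × cos 70.835° = 5e-06 × 111320 × 0.3283 ≈ 0.182726 m.
Combining orthogonally: (0.5566² + 0.182726²)^½ ≈ 0.585826 m.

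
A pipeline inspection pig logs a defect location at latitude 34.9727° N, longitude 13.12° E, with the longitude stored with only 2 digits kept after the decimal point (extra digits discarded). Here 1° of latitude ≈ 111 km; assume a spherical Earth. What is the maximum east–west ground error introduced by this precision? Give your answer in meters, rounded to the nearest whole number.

910 meters

Truncating at 2 decimal places can drop up to a full unit in the last place, so the longitude may be off by as much as 0.01°.
Parallels shrink by cos φ, so at 34.9727° a degree of longitude is 111000 × 0.8194 ≈ 90956.2 m.
East–west error: 0.01° × 90956.2 m/° ≈ 909.562 m.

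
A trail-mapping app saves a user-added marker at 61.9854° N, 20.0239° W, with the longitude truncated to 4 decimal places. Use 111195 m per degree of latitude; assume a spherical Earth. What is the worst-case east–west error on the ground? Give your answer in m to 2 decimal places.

5.22 m

Truncating at 4 decimal places can drop up to a full unit in the last place, so the longitude may be off by as much as 0.0001°.
Parallels shrink by cos φ, so at 61.9854° a degree of longitude is 111195 × 0.4697 ≈ 52227.9 m.
So at most 0.0001° × 52227.9 ≈ 5.22279 m east–west.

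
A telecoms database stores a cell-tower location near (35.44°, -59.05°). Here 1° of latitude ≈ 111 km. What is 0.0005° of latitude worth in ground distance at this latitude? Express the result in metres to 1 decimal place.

55.5 metres

Along a meridian 0.0005° is 0.0005 × 111000 = 55.5 m.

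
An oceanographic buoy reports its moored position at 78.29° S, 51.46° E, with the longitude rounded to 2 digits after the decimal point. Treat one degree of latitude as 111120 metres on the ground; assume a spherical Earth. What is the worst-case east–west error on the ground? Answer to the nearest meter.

113 meters

Rounding to 2 decimal places leaves the longitude within ±0.005° of the true value.
At latitude 78.29° a degree of longitude spans 111120 m × cos 78.29° = 111120 × 0.2030 ≈ 22552.7 m.
So at most 0.005° × 22552.7 ≈ 112.764 m east–west.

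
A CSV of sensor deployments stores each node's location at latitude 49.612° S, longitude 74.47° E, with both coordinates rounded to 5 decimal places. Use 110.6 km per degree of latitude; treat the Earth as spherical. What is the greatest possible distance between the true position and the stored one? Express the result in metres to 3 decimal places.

0.659 metres

Rounding to 5 decimal places leaves each coordinate within ±5e-06° of the true value.
North–south component: 5e-06° × 110600 = 0.553 m.
E–W at 49.612°: 5e-06° × 110600 × cos 49.612° = 5e-06 × 110600 × 0.6480 ≈ 0.358322 m.
The two errors are perpendicular, so the maximum displacement is √(0.553² + 0.358322²) ≈ 0.658941 m.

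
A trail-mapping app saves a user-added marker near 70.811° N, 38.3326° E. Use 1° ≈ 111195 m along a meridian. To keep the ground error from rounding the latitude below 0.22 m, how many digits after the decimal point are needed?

One degree of latitude covers 111195 m.
N decimal places → at most half a unit in the last place, 0.5 × 10⁻ᴺ° = 111195/2 × 10⁻ᴺ m.
Setting 55597.5 × 10⁻ᴺ ≤ 0.22 gives 10ᴺ ≥ 2.527e+05, i.e. N ≥ 5.40.
So 6 decimal places suffice (0.0556 m); 5 would allow up to 0.556 m.

6 decimal places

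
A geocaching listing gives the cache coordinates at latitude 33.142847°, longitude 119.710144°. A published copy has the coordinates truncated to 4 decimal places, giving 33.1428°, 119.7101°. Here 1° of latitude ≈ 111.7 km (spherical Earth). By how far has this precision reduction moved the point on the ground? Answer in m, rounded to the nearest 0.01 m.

The latitude changed by +0.000047° and the longitude by +0.000044°.
North–south shift: 0.000047 × 111700 = 5.2499 m.
E–W at 33.1428°: 0.000044° × 111700 × cos 33.1428° = 0.000044 × 111700 × 0.8373 ≈ 4.11521 m.
Combined displacement = (5.2499² + 4.11521²)^½ ≈ 6.67056 m.

6.67 m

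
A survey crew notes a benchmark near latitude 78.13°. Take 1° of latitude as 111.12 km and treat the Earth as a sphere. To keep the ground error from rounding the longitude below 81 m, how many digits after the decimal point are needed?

3 decimal places

At 78.13° one degree of longitude covers 111120 × cos 78.13° ≈ 111120 × 0.2057 ≈ 22856.5 m.
N decimal places → at most half a unit in the last place, 0.5 × 10⁻ᴺ° = 22856.5/2 × 10⁻ᴺ m.
Need 0.5 × 22856.5 × 10⁻ᴺ ≤ 81 → 10⁻ᴺ ≤ 7.088e-03, so N ≥ 2.15.
So 3 decimal places suffice (11.4 m); 2 would allow up to 114 m.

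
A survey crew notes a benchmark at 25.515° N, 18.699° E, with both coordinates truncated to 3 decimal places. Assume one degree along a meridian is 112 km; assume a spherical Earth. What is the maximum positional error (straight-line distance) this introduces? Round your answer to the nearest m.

Truncating at 3 decimal places can drop up to a full unit in the last place, so each coordinate may be off by as much as 0.001°.
Latitude error → 0.001 × 112000 = 112 m along the meridian.
Longitude error → 0.001 × 112000 × cos 25.515° = 0.001 × 112000 × 0.9025 ≈ 101.077 m.
The two errors are perpendicular, so the maximum displacement is √(112² + 101.077²) ≈ 150.866 m.

151 m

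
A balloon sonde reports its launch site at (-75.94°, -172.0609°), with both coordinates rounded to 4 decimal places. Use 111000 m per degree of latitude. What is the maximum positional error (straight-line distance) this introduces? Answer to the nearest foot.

Rounding to 4 decimal places leaves each coordinate within ±5e-05° of the true value.
Latitude error → 5e-05 × 111000 = 5.55 m along the meridian.
East–west component at 75.94°: 5e-05° × 111000 × cos 75.94° ≈ 5e-05 × 26966.1 ≈ 1.34831 m.
The two errors are perpendicular, so the maximum displacement is √(5.55² + 1.34831²) ≈ 5.71143 m.
Converting: 5.71143 m × 3.2808 ft/m ≈ 18.738 ft.

19 feet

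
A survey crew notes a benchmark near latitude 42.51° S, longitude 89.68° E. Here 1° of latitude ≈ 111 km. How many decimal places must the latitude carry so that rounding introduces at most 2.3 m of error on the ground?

One degree of latitude covers 111000 m.
Rounding to N decimal places gives at most 0.5 × 10⁻ᴺ degrees of error, i.e. 0.5 × 10⁻ᴺ × 111000 m.
Setting 55500 × 10⁻ᴺ ≤ 2.3 gives 10ᴺ ≥ 2.413e+04, i.e. N ≥ 4.38.
So 5 decimal places suffice (0.555 m); 4 would allow up to 5.55 m.

5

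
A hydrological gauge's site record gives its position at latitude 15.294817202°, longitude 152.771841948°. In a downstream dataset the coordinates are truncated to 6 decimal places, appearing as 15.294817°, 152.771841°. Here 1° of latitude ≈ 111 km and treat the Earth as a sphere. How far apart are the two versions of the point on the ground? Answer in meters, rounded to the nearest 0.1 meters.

Δlat = 15.294817202 − 15.294817 = +0.000000202°; Δlon = 152.771841948 − 152.771841 = +0.000000948°.
N–S: 0.000000202° × 111000 m/° = 0.022422 m.
E–W at 15.2948°: 0.000000948° × 111000 × cos 15.2948° = 0.000000948 × 111000 × 0.9646 ≈ 0.101501 m.
Hypotenuse of the two orthogonal shifts: √(0.022422² + 0.101501²) = 0.103948 m.

0.1 meters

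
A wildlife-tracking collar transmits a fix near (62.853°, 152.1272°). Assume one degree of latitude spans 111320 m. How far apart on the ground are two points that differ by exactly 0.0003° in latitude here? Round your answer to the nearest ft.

110 ft

0.0003° × 111320 m/° = 33.396 m.
In feet: 33.396 m ÷ 0.3048 ≈ 109.57 ft.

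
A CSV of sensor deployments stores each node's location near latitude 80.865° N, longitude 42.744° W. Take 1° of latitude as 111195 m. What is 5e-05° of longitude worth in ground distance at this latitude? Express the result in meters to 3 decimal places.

5e-05° of longitude at 80.865° is 5e-05 × 111195 × cos 80.865° ≈ 5e-05 × 17653.5 = 0.882673 m.

0.883 meters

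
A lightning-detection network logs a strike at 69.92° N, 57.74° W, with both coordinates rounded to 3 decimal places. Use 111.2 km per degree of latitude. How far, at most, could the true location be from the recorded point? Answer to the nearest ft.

193 ft

Rounding to 3 decimal places leaves each coordinate within ±0.0005° of the true value.
Latitude error → 0.0005 × 111200 = 55.6 m along the meridian.
East–west component at 69.92°: 0.0005° × 111200 × cos 69.92° ≈ 0.0005 × 38178.5 ≈ 19.0893 m.
Worst case both components are at the extreme and orthogonal: √(55.6² + 19.0893²) ≈ 58.7857 m.
Converting: 58.7857 m × 3.2808 ft/m ≈ 192.87 ft.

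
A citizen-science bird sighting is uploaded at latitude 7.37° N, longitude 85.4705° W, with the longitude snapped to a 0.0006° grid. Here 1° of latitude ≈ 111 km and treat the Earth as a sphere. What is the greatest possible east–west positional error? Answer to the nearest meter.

With a 0.0006° grid the true value lies within half a step, ±0.0006°/2 = ±0.0003°, of the stored one.
One degree of longitude at 7.37° is 111000 × cos 7.37° ≈ 111000 × 0.9917 = 110083 m.
Maximum E–W displacement: 0.0003 × 110083 = 33.0249 m.

33 meters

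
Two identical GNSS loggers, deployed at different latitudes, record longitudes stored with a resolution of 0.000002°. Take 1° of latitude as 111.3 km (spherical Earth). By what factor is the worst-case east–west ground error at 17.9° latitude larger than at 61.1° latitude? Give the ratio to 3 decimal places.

With a 0.000002° grid the true value lies within half a step, ±0.000002°/2 = ±1e-06°, of the stored one.
At 17.9°: 1e-06° × 111300 × cos 17.9° = 1e-06 × 111300 × 0.9516 ≈ 0.10591 m.
Error at 61.1° = 1e-06° × 111300 × cos 61.1° ≈ 0.1113 × 0.4833 = 0.053789 m.
Ratio: 0.10591 / 0.053789 = cos 17.9° / cos 61.1° ≈ 1.9690.

1.969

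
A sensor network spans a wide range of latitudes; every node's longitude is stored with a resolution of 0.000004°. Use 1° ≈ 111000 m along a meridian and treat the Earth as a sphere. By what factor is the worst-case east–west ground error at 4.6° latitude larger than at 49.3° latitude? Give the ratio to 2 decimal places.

With a 0.000004° grid the true value lies within half a step, ±0.000004°/2 = ±2e-06°, of the stored one.
At 4.6°: 2e-06° × 111000 × cos 4.6° = 2e-06 × 111000 × 0.9968 ≈ 0.22128 m.
Error at 49.3° = 2e-06° × 111000 × cos 49.3° ≈ 0.222 × 0.6521 = 0.14477 m.
The ratio reduces to cos 4.6° / cos 49.3° = 0.9968/0.6521 ≈ 1.5286.

1.53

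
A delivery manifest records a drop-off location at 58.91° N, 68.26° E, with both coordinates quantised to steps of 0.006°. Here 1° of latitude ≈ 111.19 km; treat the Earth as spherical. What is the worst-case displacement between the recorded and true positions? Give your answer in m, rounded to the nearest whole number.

375 m

With a 0.006° grid the true value lies within half a step, ±0.006°/2 = ±0.003°, of the stored one.
Latitude error → 0.003 × 111190 = 333.57 m along the meridian.
E–W at 58.91°: 0.003° × 111190 × cos 58.91° = 0.003 × 111190 × 0.5164 ≈ 172.25 m.
Combining orthogonally: (333.57² + 172.25²)^½ ≈ 375.419 m.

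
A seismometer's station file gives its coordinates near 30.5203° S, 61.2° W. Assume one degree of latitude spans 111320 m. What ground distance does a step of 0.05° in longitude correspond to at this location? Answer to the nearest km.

5 km

0.05° of longitude at 30.5203° is 0.05 × 111320 × cos 30.5203° ≈ 0.05 × 95896.5 = 4794.83 m.
That is 4794.83 m = 4.7948 km.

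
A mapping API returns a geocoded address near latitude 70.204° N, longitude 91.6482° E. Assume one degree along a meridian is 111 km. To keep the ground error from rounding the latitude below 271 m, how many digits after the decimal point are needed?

One degree of latitude covers 111000 m.
N decimal places → at most half a unit in the last place, 0.5 × 10⁻ᴺ° = 111000/2 × 10⁻ᴺ m.
Need 0.5 × 111000 × 10⁻ᴺ ≤ 271 → 10⁻ᴺ ≤ 4.883e-03, so N ≥ 2.31.
N = 2 would give 555 m (too coarse); N = 3 gives 55.5 m ≤ 271 m.

3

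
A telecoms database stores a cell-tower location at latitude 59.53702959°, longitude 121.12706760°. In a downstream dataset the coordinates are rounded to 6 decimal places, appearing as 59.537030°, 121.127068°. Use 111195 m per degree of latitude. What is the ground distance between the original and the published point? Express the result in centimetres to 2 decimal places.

5.09 centimetres

The latitude changed by -0.00000041° and the longitude by -0.00000040°.
N–S: -0.00000041° × 111195 m/° = -0.0455899 m.
E–W at 59.537°: -0.00000040° × 111195 × cos 59.537° = -0.00000040 × 111195 × 0.5070 ≈ -0.0225495 m.
Combined displacement = (0.0455899² + 0.0225495²)^½ ≈ 0.0508618 m.
That is 0.0508618 m = 5.0862 cm.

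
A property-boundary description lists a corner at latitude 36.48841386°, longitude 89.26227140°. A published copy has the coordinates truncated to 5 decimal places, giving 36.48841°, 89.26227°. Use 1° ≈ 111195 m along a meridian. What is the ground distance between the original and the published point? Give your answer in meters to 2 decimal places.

0.45 meters

The latitude changed by +0.00000386° and the longitude by +0.00000140°.
North–south shift: 0.00000386 × 111195 = 0.429213 m.
E–W at 36.4884°: 0.00000140° × 111195 × cos 36.4884° = 0.00000140 × 111195 × 0.8040 ≈ 0.125158 m.
Hypotenuse of the two orthogonal shifts: √(0.429213² + 0.125158²) = 0.447088 m.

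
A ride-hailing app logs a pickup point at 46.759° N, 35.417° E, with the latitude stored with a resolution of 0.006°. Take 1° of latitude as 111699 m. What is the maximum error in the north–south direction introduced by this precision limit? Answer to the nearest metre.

335 metres

With a 0.006° grid the true value lies within half a step, ±0.006°/2 = ±0.003°, of the stored one.
North–south distance: 0.003° × 111699 m/° = 335.097 m.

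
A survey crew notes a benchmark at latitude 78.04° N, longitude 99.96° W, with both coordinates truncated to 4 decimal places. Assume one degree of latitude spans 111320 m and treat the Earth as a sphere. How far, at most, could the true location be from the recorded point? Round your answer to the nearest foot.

Truncating at 4 decimal places can drop up to a full unit in the last place, so each coordinate may be off by as much as 0.0001°.
Latitude error → 0.0001 × 111320 = 11.132 m along the meridian.
Longitude error → 0.0001 × 111320 × cos 78.04° = 0.0001 × 111320 × 0.2072 ≈ 2.30687 m.
Combining orthogonally: (11.132² + 2.30687²)^½ ≈ 11.3685 m.
In feet: 11.3685 m ÷ 0.3048 ≈ 37.298 ft.

37 feet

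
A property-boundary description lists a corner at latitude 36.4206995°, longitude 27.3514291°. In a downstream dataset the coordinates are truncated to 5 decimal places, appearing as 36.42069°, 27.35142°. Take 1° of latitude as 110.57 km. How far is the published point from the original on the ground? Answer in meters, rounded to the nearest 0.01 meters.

1.33 meters

The latitude changed by +0.0000095° and the longitude by +0.0000091°.
N–S: 0.0000095° × 110570 m/° = 1.05041 m.
East–west at this latitude: 0.0000091° × 110570 × cos 36.4207° ≈ 0.0000091 × 88973.4 = 0.809658 m.
Distance: √(1.05041² + 0.809658²) ≈ 1.32624 m.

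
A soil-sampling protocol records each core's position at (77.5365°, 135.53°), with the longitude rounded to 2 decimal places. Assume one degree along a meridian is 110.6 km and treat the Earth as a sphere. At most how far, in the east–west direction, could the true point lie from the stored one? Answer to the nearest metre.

Rounding to 2 decimal places leaves the longitude within ±0.005° of the true value.
At latitude 77.5365° a degree of longitude spans 110600 m × cos 77.5365° = 110600 × 0.2158 ≈ 23869.4 m.
So at most 0.005° × 23869.4 ≈ 119.347 m east–west.

119 metres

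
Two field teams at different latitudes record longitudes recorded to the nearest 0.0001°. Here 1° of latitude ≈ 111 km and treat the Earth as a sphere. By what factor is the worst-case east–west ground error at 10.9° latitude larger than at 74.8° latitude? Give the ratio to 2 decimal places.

Rounding to 4 decimal places leaves the longitude within ±5e-05° of the true value.
At 10.9°: 5e-05° × 111000 × cos 10.9° = 5e-05 × 111000 × 0.9820 ≈ 5.4499 m.
At 74.8°: 5e-05° × 111000 × cos 74.8° = 5e-05 × 111000 × 0.2622 ≈ 1.4551 m.
The ratio reduces to cos 10.9° / cos 74.8° = 0.9820/0.2622 ≈ 3.7452.

3.75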